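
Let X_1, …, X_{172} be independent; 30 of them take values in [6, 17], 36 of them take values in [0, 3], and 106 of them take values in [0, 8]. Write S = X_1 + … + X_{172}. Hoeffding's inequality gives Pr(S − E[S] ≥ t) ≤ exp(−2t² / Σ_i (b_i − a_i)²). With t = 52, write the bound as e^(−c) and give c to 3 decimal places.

0.504

Σ(b_i − a_i)² = 30·11² + 36·3² + 106·8² = 10738.
c = 2t² / 10738 = 2·52² / 10738 = 0.5036.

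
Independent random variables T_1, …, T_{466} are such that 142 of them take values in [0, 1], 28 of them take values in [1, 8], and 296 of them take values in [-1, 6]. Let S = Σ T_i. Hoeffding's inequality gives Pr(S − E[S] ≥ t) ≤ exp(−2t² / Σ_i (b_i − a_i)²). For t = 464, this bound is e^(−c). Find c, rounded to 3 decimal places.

26.882

Σ(b_i − a_i)² = 142·1² + 28·7² + 296·7² = 16018.
c = 2t² / 16018 = 2·464² / 16018 = 26.8818.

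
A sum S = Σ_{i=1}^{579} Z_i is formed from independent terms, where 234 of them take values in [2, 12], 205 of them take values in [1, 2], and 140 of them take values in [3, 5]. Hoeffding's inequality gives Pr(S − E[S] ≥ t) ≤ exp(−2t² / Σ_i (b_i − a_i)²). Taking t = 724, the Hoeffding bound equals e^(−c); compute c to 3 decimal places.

Σ(b_i − a_i)² = 234·10² + 205·1² + 140·2² = 24165.
c = 2t² / 24165 = 2·724² / 24165 = 43.3831.

43.383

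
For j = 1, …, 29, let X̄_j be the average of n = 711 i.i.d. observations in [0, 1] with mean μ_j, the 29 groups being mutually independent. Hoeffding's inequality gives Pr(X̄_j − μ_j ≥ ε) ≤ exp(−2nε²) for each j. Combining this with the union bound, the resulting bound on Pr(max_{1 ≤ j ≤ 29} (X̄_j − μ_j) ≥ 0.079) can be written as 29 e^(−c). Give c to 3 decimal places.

Union bound over the 29 events: Pr(max_{1 ≤ j ≤ 29} (X̄_j − μ_j) ≥ 0.079) ≤ 29·exp(−2nε²) = 29 exp(−2·711·0.079²).
So c = 2·711·0.079² = 8.8747.

8.875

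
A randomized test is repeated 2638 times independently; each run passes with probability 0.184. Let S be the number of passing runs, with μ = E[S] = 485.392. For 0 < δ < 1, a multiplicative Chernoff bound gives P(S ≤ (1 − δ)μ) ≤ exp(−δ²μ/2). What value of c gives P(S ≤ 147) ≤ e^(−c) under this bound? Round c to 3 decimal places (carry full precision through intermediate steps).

117.955

Write 147 = (1 − δ)μ, so δ = 1 − 147/485.392 = 0.697152…
Then the exponent is δ²μ/2 = (μ − 147)²/(2μ) = 117.955329.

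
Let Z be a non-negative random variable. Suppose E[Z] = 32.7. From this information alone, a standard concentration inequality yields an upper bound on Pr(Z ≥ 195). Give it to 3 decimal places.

Only the mean of a non-negative variable is known, so Markov's inequality is the applicable tail bound.
Markov's inequality: for a non-negative random variable, Pr(Z ≥ a) ≤ E[Z]/a.
Here E[Z] = 32.7 and a = 195, so the bound is 32.7/195 = 0.1677.

0.168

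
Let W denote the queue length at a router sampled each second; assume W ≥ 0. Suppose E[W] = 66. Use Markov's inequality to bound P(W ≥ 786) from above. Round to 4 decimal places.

0.0840

Markov's inequality: for a non-negative random variable, P(W ≥ a) ≤ E[W]/a.
Here E[W] = 66 and a = 786, so the bound is 66/786 = 0.0840.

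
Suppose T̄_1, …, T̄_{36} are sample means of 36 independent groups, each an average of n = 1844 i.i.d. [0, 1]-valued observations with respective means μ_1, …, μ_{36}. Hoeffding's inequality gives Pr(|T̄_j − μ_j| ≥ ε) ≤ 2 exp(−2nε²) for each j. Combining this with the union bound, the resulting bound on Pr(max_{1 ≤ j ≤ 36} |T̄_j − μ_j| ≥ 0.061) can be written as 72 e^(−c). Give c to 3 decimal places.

13.723

Union bound over the 36 events: Pr(max_{1 ≤ j ≤ 36} |T̄_j − μ_j| ≥ 0.061) ≤ 36·2·exp(−2nε²) = 72 exp(−2·1844·0.061²).
So c = 2·1844·0.061² = 13.7230.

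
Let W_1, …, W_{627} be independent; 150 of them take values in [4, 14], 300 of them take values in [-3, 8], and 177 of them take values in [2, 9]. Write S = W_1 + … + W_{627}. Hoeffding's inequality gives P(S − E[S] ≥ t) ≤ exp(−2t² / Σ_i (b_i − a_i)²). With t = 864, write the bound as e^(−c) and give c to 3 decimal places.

24.894

Σ(b_i − a_i)² = 150·10² + 300·11² + 177·7² = 59973.
c = 2t² / 59973 = 2·864² / 59973 = 24.8944.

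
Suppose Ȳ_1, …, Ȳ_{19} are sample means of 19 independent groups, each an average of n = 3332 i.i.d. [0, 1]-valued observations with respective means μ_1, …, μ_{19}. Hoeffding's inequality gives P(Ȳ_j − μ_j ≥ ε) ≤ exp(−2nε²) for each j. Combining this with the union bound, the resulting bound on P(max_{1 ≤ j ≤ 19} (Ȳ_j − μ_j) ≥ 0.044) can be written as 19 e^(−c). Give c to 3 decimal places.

Union bound over the 19 events: P(max_{1 ≤ j ≤ 19} (Ȳ_j − μ_j) ≥ 0.044) ≤ 19·exp(−2nε²) = 19 exp(−2·3332·0.044²).
So c = 2·3332·0.044² = 12.9015.

12.902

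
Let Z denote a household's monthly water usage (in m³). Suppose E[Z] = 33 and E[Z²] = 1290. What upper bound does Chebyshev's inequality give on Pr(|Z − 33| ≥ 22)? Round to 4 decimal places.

0.4153

Var(Z) = E[Z²] − (E[Z])² = 1290 − 1089 = 201.
Chebyshev's inequality: Pr(|Z − μ| ≥ t) ≤ Var(Z)/t² = 201/484 = 0.4153.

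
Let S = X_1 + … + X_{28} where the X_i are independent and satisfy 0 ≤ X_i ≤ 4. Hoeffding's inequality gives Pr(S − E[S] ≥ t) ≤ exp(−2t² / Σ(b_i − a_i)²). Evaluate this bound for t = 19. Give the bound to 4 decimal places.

Σ(b_i − a_i)² = 28·(4)² = 448.
Exponent = 2·19²/448 = 1.6116.
Bound = exp(−1.6116) = 0.19957.

0.1996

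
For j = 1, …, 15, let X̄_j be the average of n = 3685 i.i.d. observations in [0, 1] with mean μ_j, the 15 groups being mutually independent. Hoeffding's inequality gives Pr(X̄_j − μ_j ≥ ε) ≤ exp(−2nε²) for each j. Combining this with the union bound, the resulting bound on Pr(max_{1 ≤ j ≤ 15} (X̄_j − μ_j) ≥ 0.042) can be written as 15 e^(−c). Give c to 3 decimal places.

13.001

Union bound over the 15 events: Pr(max_{1 ≤ j ≤ 15} (X̄_j − μ_j) ≥ 0.042) ≤ 15·exp(−2nε²) = 15 exp(−2·3685·0.042²).
So c = 2·3685·0.042² = 13.0007.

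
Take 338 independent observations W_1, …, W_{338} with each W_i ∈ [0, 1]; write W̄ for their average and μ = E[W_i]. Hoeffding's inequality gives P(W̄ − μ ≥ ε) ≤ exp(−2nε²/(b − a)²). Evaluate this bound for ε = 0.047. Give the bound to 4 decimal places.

Exponent: 2nε²/(b − a)² = 2·338·0.047² / 1² = 1.49328.
Bound = exp(−1.49328) = 0.22463.

0.2246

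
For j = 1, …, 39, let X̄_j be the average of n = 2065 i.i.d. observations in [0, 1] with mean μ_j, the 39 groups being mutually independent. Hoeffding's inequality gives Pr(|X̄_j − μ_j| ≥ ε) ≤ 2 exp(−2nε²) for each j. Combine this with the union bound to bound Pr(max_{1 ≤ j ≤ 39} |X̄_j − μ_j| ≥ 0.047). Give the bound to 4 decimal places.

Per-experiment Hoeffding bound: 2·exp(−2·2065·0.047²) = 2·exp(−9.12317) = 0.00021822.
Union bound over 39 events: 39·0.00021822 = 0.00851.

0.0085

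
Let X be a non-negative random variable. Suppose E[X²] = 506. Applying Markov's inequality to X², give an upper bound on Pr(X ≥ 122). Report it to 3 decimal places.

Since X ≥ 0, the event {X ≥ 122} is the same as {X² ≥ 14884}.
Markov's inequality applied to X² gives Pr(X² ≥ 14884) ≤ E[X²]/14884 = 506/14884 = 0.0340.

0.034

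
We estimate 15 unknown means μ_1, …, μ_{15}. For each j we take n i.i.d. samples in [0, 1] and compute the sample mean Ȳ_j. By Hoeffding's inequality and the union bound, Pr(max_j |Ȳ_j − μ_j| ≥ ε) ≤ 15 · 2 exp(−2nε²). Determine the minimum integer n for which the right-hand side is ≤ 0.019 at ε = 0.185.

108

Need 2·15·exp(−2nε²) ≤ 0.019, i.e. exp(−2nε²) ≤ 0.019/30.
So 2nε² ≥ ln(30/0.019) = 7.364514.
Hence n ≥ 7.364514/(2·0.185²) = 107.590.
The smallest integer n is 108.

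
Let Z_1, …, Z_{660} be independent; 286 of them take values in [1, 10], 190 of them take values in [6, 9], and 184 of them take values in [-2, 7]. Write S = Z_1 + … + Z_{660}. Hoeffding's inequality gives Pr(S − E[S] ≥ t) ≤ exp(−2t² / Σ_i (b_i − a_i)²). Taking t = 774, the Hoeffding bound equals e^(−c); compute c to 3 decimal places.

Σ(b_i − a_i)² = 286·9² + 190·3² + 184·9² = 39780.
c = 2t² / 39780 = 2·774² / 39780 = 30.1195.

30.119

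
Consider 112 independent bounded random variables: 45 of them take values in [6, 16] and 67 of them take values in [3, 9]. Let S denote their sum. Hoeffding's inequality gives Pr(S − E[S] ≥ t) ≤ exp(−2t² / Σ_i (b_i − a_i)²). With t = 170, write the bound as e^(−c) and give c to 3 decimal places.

8.362

Σ(b_i − a_i)² = 45·10² + 67·6² = 6912.
c = 2t² / 6912 = 2·170² / 6912 = 8.3623.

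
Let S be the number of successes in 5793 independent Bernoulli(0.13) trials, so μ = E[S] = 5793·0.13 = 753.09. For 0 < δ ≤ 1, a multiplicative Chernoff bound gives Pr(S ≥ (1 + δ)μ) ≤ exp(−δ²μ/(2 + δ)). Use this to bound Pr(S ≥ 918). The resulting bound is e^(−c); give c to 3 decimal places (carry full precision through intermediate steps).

16.274

Write 918 = (1 + δ)μ, so δ = 918/753.09 − 1 = 0.2189778…
Then the exponent is δ²μ/(2 + δ) = (918 − μ)² / (μ·(2 + δ)) = 16.273994.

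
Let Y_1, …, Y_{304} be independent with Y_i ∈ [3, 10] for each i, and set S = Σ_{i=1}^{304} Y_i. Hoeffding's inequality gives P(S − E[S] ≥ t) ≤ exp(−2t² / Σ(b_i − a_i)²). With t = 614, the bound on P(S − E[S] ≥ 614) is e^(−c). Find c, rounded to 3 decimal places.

50.617

Σ(b_i − a_i)² = 304·(7)² = 14896.
c = 2t²/14896 = 2·614²/14896 = 50.6171.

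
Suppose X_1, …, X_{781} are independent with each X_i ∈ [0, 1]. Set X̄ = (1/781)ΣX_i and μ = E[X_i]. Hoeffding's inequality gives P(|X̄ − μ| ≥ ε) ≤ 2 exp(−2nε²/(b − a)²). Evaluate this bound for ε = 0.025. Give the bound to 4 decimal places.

0.7534

Exponent: 2nε²/(b − a)² = 2·781·0.025² / 1² = 0.97625.
Bound = 2·exp(−0.97625) = 0.75344.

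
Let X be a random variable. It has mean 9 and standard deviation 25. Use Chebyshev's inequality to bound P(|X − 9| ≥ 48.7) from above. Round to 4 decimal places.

0.2635

Chebyshev: P(|X − μ| ≥ t) ≤ Var(X)/t².
Var(X) = σ² = 25² = 625.
Bound = 625 / 2371.69 = 0.2635.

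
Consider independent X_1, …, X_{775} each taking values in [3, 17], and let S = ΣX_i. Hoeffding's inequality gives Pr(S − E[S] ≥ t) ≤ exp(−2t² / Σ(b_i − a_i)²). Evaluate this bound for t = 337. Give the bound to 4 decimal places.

Σ(b_i − a_i)² = 775·(14)² = 151900.
Exponent = 2·337²/151900 = 1.4953.
Bound = exp(−1.4953) = 0.22418.

0.2242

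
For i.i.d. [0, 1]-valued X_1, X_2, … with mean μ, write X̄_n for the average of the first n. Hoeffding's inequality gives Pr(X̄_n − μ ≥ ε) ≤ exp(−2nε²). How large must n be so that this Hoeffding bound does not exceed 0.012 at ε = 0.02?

Require exp(−2nε²) ≤ 0.012, i.e. 2nε² ≥ ln(1/0.012) = 4.422849.
So n ≥ 4.422849 / (2·0.02²) = 5528.561.
The smallest integer n is 5529.

5529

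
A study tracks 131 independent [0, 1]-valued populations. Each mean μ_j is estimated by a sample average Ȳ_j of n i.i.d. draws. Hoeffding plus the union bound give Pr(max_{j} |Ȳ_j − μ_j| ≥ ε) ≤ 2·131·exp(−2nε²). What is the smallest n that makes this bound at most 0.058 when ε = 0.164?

Need 2·131·exp(−2nε²) ≤ 0.058, i.e. exp(−2nε²) ≤ 0.058/262.
So 2nε² ≥ ln(262/0.058) = 8.415657.
Hence n ≥ 8.415657/(2·0.164²) = 156.448.
The smallest integer n is 157.

157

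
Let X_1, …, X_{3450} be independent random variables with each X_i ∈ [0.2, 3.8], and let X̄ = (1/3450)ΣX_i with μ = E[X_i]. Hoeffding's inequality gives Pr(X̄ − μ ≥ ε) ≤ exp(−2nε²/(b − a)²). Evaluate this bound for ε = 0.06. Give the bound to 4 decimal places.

Exponent: 2nε²/(b − a)² = 2·3450·0.06² / 3.6² = 1.91667.
Bound = exp(−1.91667) = 0.14710.

0.1471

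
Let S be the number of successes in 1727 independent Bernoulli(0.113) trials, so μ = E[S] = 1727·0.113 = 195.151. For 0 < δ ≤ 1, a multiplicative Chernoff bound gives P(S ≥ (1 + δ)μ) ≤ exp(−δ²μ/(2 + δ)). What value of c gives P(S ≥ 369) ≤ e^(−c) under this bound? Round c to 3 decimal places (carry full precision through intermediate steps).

53.573

Write 369 = (1 + δ)μ, so δ = 369/195.151 − 1 = 0.8908435…
Then the exponent is δ²μ/(2 + δ) = (369 − μ)² / (μ·(2 + δ)) = 53.573378.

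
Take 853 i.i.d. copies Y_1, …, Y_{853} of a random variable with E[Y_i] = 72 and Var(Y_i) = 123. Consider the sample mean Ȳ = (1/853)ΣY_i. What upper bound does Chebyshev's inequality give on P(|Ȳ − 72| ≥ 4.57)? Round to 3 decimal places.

0.007

Var(Ȳ) = Var(Y_i)/n = 123/853 = 0.1442.
Chebyshev: P(|Ȳ − 72| ≥ 4.57) ≤ Var(Ȳ)/(4.57)² = 123/(853·4.57²) = 0.0069.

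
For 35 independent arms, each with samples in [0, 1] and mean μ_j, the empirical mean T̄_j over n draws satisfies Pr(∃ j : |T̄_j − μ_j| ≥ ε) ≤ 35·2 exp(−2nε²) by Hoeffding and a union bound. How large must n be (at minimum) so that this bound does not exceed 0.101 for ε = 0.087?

433

Need 2·35·exp(−2nε²) ≤ 0.101, i.e. exp(−2nε²) ≤ 0.101/70.
So 2nε² ≥ ln(70/0.101) = 6.541130.
Hence n ≥ 6.541130/(2·0.087²) = 432.100.
The smallest integer n is 433.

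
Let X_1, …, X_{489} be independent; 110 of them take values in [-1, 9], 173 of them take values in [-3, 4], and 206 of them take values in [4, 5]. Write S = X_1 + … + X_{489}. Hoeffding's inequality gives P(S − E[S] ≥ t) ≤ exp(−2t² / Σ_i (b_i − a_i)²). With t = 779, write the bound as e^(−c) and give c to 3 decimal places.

61.661

Σ(b_i − a_i)² = 110·10² + 173·7² + 206·1² = 19683.
c = 2t² / 19683 = 2·779² / 19683 = 61.6614.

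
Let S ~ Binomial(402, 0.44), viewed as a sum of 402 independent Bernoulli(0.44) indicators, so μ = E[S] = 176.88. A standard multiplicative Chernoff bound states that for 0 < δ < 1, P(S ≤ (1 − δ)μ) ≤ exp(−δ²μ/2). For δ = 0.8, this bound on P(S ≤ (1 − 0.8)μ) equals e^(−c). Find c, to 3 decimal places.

56.602

c = δ²μ/2 = 0.8²·176.88/2 = 56.6016.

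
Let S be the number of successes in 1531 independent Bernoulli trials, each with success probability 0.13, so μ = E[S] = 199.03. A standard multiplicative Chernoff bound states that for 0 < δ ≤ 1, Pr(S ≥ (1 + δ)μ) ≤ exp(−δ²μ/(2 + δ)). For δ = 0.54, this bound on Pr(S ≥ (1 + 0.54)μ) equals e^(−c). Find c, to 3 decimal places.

c = δ²μ/(2 + δ) = 0.54²·199.03/(2 + 0.54) = 22.8493.

22.849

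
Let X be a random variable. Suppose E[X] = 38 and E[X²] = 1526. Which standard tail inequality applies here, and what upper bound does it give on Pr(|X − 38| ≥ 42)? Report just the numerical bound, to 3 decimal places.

The first two moments determine the variance, so Chebyshev's inequality is the sharpest standard bound available.
Var(X) = E[X²] − (E[X])² = 1526 − 1444 = 82.
Chebyshev's inequality: Pr(|X − μ| ≥ t) ≤ Var(X)/t² = 82/1764 = 0.0465.

0.046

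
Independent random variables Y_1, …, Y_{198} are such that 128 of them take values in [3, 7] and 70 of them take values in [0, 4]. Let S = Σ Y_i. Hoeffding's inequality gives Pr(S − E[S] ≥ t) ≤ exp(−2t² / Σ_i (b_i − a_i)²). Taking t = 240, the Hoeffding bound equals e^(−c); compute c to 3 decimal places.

Σ(b_i − a_i)² = 128·4² + 70·4² = 3168.
c = 2t² / 3168 = 2·240² / 3168 = 36.3636.

36.364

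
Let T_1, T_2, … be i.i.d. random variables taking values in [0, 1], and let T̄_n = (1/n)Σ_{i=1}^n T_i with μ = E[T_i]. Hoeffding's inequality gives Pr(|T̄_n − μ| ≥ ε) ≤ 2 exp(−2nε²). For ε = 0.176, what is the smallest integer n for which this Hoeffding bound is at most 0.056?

Require 2·exp(−2nε²) ≤ 0.056, i.e. 2nε² ≥ ln(2/0.056) = 3.575551.
So n ≥ 3.575551 / (2·0.176²) = 57.715.
The smallest integer n is 58.

58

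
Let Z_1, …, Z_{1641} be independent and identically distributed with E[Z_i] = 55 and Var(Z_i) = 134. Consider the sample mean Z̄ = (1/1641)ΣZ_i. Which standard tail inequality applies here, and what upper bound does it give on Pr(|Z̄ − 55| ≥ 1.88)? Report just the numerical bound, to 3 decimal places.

0.023

With mean and variance of each term known, Chebyshev's inequality bounds the deviation of the sum (or sample mean).
Var(Z̄) = Var(Z_i)/n = 134/1641 = 0.081658.
Chebyshev: Pr(|Z̄ − 55| ≥ 1.88) ≤ Var(Z̄)/(1.88)² = 134/(1641·1.88²) = 0.0231.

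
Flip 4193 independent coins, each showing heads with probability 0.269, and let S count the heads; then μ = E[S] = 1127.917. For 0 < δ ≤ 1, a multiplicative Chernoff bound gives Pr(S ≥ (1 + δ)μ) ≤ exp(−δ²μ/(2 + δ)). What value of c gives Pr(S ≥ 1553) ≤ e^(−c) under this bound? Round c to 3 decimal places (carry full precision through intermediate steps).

67.401

Write 1553 = (1 + δ)μ, so δ = 1553/1127.917 − 1 = 0.3768744…
Then the exponent is δ²μ/(2 + δ) = (1553 − μ)² / (μ·(2 + δ)) = 67.400653.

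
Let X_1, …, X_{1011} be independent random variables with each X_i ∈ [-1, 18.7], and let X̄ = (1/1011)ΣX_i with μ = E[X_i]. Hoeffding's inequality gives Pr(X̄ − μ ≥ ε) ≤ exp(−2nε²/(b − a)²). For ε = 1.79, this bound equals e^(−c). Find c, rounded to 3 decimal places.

c = 2nε²/(b − a)² = 2·1011·1.79² / 19.7² = 16.6938.

16.694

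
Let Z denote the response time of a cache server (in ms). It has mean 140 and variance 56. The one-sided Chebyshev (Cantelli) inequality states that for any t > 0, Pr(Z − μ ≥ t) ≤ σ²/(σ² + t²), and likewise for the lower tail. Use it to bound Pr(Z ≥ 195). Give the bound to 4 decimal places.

0.0182

Here σ² = 56 and t = 55, so σ² + t² = 3081.
Cantelli's bound: 56/3081 = 0.0182.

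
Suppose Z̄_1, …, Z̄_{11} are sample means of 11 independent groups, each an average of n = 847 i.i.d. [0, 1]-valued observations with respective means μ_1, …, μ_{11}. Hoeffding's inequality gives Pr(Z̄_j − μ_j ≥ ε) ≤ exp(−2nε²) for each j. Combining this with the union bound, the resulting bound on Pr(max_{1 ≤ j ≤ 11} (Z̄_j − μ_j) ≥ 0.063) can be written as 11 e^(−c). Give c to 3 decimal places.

Union bound over the 11 events: Pr(max_{1 ≤ j ≤ 11} (Z̄_j − μ_j) ≥ 0.063) ≤ 11·exp(−2nε²) = 11 exp(−2·847·0.063²).
So c = 2·847·0.063² = 6.7235.

6.723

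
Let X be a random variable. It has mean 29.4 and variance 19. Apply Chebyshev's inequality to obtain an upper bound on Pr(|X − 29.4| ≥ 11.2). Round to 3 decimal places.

0.151

Chebyshev: Pr(|X − μ| ≥ t) ≤ Var(X)/t².
Bound = 19 / 125.44 = 0.1515.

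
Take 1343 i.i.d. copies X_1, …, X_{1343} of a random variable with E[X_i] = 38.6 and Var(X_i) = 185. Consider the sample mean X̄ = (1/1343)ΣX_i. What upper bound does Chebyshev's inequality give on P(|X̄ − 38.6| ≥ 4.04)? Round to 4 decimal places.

Var(X̄) = Var(X_i)/n = 185/1343 = 0.13775.
Chebyshev: P(|X̄ − 38.6| ≥ 4.04) ≤ Var(X̄)/(4.04)² = 185/(1343·4.04²) = 0.0084.

0.0084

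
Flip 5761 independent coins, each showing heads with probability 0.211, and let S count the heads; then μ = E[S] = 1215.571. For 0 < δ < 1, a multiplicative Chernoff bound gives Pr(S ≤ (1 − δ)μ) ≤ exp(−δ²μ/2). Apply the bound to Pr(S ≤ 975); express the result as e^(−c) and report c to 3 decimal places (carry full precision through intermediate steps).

23.805

Write 975 = (1 − δ)μ, so δ = 1 − 975/1215.571 = 0.1979078…
Then the exponent is δ²μ/2 = (μ − 975)²/(2μ) = 23.805440.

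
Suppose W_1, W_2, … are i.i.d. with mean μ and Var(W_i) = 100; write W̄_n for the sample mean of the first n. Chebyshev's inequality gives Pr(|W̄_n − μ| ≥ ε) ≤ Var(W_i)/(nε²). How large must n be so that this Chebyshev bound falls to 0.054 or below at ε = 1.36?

1002

Require 100/(n·1.36²) ≤ 0.054, i.e. n ≥ 100/(0.054·1.36²) = 1001.217.
The smallest integer n is 1002.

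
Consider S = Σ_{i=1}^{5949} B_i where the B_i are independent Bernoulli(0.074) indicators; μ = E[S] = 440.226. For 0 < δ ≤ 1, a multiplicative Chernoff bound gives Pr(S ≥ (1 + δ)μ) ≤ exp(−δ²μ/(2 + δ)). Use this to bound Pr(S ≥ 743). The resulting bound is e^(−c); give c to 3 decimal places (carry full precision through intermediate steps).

Write 743 = (1 + δ)μ, so δ = 743/440.226 − 1 = 0.6877695…
Then the exponent is δ²μ/(2 + δ) = (743 − μ)² / (μ·(2 + δ)) = 77.476404.

77.476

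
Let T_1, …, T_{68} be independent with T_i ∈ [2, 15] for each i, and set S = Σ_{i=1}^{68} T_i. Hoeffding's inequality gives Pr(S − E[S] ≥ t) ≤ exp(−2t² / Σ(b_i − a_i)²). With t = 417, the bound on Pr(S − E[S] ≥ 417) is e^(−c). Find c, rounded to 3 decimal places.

30.263

Σ(b_i − a_i)² = 68·(13)² = 11492.
c = 2t²/11492 = 2·417²/11492 = 30.2626.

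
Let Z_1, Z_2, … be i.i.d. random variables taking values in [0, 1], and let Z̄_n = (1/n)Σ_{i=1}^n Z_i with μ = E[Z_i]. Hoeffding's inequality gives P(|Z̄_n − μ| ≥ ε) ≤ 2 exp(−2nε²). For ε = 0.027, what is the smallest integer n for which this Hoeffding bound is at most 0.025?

Require 2·exp(−2nε²) ≤ 0.025, i.e. 2nε² ≥ ln(2/0.025) = 4.382027.
So n ≥ 4.382027 / (2·0.027²) = 3005.505.
The smallest integer n is 3006.

3006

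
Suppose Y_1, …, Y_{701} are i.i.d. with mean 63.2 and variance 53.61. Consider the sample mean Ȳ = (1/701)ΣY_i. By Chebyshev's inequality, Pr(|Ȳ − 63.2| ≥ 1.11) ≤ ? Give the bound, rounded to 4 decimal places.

0.0621

Var(Ȳ) = Var(Y_i)/n = 53.61/701 = 0.076476.
Chebyshev: Pr(|Ȳ − 63.2| ≥ 1.11) ≤ Var(Ȳ)/(1.11)² = 53.61/(701·1.11²) = 0.0621.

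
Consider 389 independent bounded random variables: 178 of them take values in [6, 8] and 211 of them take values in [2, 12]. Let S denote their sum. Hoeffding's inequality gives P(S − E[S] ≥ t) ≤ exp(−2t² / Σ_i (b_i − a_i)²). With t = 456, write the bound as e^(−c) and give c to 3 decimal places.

Σ(b_i − a_i)² = 178·2² + 211·10² = 21812.
c = 2t² / 21812 = 2·456² / 21812 = 19.0662.

19.066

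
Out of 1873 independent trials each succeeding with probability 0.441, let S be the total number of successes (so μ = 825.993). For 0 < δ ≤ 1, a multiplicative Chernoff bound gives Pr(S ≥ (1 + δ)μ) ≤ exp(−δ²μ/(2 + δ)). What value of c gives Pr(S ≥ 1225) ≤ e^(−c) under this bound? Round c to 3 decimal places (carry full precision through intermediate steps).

Write 1225 = (1 + δ)μ, so δ = 1225/825.993 − 1 = 0.4830634…
Then the exponent is δ²μ/(2 + δ) = (1225 − μ)² / (μ·(2 + δ)) = 77.624149.

77.624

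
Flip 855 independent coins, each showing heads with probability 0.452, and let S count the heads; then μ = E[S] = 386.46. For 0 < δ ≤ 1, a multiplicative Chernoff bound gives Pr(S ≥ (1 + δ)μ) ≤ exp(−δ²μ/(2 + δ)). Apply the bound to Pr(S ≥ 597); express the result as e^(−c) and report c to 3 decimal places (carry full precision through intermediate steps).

45.073

Write 597 = (1 + δ)μ, so δ = 597/386.46 − 1 = 0.5447912…
Then the exponent is δ²μ/(2 + δ) = (597 − μ)² / (μ·(2 + δ)) = 45.072592.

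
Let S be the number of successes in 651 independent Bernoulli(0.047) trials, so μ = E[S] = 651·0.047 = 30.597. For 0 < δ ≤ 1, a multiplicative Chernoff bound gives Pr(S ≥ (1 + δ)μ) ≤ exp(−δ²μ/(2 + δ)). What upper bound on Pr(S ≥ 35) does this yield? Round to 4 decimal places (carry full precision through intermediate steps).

0.7441

Write 35 = (1 + δ)μ, so δ = 35/30.597 − 1 = 0.143903…
Then the exponent is δ²μ/(2 + δ) = (35 − μ)² / (μ·(2 + δ)) = 0.295538.
Bound = exp(−0.295538) = 0.74413.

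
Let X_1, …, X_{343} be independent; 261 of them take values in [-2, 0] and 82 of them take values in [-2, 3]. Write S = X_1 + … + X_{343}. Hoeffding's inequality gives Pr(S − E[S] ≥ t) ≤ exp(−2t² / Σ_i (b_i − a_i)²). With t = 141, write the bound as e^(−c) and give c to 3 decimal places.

Σ(b_i − a_i)² = 261·2² + 82·5² = 3094.
c = 2t² / 3094 = 2·141² / 3094 = 12.8513.

12.851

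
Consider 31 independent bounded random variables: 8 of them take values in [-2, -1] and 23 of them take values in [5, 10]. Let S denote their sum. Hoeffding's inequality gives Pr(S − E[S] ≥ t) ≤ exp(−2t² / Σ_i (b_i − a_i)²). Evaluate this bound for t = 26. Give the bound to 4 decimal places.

0.0984

Σ(b_i − a_i)² = 8·1² + 23·5² = 583.
Exponent = 2·26² / 583 = 2.31904.
Bound = exp(−2.31904) = 0.09837.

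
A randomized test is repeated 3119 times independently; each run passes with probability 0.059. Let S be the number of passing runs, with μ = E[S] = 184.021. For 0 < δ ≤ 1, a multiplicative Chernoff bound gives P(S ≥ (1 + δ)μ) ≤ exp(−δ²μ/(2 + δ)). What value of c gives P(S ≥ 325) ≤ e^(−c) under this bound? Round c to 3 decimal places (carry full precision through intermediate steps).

Write 325 = (1 + δ)μ, so δ = 325/184.021 − 1 = 0.7661028…
Then the exponent is δ²μ/(2 + δ) = (325 − μ)² / (μ·(2 + δ)) = 39.045694.

39.046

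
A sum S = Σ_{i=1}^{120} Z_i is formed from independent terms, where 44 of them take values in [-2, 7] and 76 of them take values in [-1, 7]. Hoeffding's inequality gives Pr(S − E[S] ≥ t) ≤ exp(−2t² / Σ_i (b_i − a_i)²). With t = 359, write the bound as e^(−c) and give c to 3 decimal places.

30.584

Σ(b_i − a_i)² = 44·9² + 76·8² = 8428.
c = 2t² / 8428 = 2·359² / 8428 = 30.5840.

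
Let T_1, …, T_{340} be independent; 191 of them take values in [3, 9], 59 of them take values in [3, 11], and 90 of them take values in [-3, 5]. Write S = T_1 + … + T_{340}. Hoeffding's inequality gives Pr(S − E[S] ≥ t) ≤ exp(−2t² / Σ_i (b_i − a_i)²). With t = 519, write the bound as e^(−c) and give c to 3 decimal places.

32.825

Σ(b_i − a_i)² = 191·6² + 59·8² + 90·8² = 16412.
c = 2t² / 16412 = 2·519² / 16412 = 32.8249.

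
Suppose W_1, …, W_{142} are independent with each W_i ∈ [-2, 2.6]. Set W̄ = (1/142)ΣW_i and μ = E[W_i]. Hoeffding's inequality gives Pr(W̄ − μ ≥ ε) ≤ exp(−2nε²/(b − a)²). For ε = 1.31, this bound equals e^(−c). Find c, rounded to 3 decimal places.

23.033

c = 2nε²/(b − a)² = 2·142·1.31² / 4.6² = 23.0327.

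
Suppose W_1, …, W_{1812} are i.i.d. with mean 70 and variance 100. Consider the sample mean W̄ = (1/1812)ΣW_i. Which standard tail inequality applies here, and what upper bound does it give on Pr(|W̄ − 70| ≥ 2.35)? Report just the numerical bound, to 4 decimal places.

0.0100

With mean and variance of each term known, Chebyshev's inequality bounds the deviation of the sum (or sample mean).
Var(W̄) = Var(W_i)/n = 100/1812 = 0.055188.
Chebyshev: Pr(|W̄ − 70| ≥ 2.35) ≤ Var(W̄)/(2.35)² = 100/(1812·2.35²) = 0.0100.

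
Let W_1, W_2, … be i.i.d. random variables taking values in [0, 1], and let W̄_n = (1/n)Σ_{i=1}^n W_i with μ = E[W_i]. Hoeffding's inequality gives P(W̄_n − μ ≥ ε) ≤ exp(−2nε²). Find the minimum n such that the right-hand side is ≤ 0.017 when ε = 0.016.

Require exp(−2nε²) ≤ 0.017, i.e. 2nε² ≥ ln(1/0.017) = 4.074542.
So n ≥ 4.074542 / (2·0.016²) = 7958.090.
The smallest integer n is 7959.

7959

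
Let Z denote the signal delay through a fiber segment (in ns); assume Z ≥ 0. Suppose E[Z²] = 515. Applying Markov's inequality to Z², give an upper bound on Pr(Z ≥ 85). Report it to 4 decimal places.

Since Z ≥ 0, the event {Z ≥ 85} is the same as {Z² ≥ 7225}.
Markov's inequality applied to Z² gives Pr(Z² ≥ 7225) ≤ E[Z²]/7225 = 515/7225 = 0.0713.

0.0713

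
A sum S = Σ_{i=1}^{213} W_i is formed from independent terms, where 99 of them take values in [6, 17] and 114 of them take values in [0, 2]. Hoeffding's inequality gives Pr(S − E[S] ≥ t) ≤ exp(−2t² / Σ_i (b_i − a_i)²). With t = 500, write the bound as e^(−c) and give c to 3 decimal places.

Σ(b_i − a_i)² = 99·11² + 114·2² = 12435.
c = 2t² / 12435 = 2·500² / 12435 = 40.2091.

40.209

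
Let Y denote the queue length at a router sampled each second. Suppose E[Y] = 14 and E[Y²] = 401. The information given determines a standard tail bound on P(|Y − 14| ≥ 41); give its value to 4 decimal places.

0.1220

The first two moments determine the variance, so Chebyshev's inequality is the sharpest standard bound available.
Var(Y) = E[Y²] − (E[Y])² = 401 − 196 = 205.
Chebyshev's inequality: P(|Y − μ| ≥ t) ≤ Var(Y)/t² = 205/1681 = 0.1220.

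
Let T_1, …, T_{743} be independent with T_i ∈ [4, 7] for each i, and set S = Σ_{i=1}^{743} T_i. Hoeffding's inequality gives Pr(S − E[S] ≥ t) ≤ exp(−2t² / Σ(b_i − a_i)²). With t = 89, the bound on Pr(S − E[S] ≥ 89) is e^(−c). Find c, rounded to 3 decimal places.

2.369

Σ(b_i − a_i)² = 743·(3)² = 6687.
c = 2t²/6687 = 2·89²/6687 = 2.3691.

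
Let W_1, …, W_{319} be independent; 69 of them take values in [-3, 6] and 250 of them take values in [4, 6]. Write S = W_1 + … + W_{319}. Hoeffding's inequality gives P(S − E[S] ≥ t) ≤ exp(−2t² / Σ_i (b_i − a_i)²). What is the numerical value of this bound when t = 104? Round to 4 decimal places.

Σ(b_i − a_i)² = 69·9² + 250·2² = 6589.
Exponent = 2·104² / 6589 = 3.28305.
Bound = exp(−3.28305) = 0.03751.

0.0375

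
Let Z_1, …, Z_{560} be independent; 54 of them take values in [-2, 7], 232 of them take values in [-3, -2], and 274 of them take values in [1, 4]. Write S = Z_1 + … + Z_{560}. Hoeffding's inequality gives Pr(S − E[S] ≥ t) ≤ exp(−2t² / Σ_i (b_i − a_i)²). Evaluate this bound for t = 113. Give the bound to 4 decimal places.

0.0270

Σ(b_i − a_i)² = 54·9² + 232·1² + 274·3² = 7072.
Exponent = 2·113² / 7072 = 3.61114.
Bound = exp(−3.61114) = 0.02702.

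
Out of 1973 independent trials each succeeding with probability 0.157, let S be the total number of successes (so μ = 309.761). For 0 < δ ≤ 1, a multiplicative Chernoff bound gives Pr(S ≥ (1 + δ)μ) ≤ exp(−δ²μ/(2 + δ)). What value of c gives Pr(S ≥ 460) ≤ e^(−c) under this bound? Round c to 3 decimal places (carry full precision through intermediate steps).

29.323

Write 460 = (1 + δ)μ, so δ = 460/309.761 − 1 = 0.4850159…
Then the exponent is δ²μ/(2 + δ) = (460 − μ)² / (μ·(2 + δ)) = 29.323072.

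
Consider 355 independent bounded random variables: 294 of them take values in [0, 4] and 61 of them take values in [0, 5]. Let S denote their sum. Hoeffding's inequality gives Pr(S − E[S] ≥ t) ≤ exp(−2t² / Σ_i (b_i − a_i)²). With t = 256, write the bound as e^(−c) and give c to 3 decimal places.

21.042

Σ(b_i − a_i)² = 294·4² + 61·5² = 6229.
c = 2t² / 6229 = 2·256² / 6229 = 21.0422.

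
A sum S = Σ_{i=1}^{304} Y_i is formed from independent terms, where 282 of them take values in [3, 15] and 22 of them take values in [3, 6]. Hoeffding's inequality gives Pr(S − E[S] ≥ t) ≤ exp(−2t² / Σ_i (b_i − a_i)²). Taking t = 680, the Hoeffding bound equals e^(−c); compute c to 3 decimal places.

22.663

Σ(b_i − a_i)² = 282·12² + 22·3² = 40806.
c = 2t² / 40806 = 2·680² / 40806 = 22.6633.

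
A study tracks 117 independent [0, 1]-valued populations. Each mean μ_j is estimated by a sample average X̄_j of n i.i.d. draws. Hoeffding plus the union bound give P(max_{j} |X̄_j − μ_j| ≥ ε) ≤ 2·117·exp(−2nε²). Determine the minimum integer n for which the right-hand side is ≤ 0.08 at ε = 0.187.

Need 2·117·exp(−2nε²) ≤ 0.08, i.e. exp(−2nε²) ≤ 0.08/234.
So 2nε² ≥ ln(234/0.08) = 7.981050.
Hence n ≥ 7.981050/(2·0.187²) = 114.116.
The smallest integer n is 115.

115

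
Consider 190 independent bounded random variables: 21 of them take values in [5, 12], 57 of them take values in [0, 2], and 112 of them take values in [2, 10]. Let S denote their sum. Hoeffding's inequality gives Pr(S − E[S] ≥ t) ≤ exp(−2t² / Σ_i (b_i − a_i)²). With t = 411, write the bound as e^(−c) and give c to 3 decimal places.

40.100

Σ(b_i − a_i)² = 21·7² + 57·2² + 112·8² = 8425.
c = 2t² / 8425 = 2·411² / 8425 = 40.0999.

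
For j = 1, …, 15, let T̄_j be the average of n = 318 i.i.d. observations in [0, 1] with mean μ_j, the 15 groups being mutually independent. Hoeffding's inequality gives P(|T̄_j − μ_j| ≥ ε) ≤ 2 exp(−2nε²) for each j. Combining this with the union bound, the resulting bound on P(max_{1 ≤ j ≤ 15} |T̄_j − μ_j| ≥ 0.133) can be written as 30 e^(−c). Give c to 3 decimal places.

Union bound over the 15 events: P(max_{1 ≤ j ≤ 15} |T̄_j − μ_j| ≥ 0.133) ≤ 15·2·exp(−2nε²) = 30 exp(−2·318·0.133²).
So c = 2·318·0.133² = 11.2502.

11.250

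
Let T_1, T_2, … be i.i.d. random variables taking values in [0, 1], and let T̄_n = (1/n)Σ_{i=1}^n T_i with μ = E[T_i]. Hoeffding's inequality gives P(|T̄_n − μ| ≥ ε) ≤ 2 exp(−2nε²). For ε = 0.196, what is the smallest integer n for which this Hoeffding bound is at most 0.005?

78

Require 2·exp(−2nε²) ≤ 0.005, i.e. 2nε² ≥ ln(2/0.005) = 5.991465.
So n ≥ 5.991465 / (2·0.196²) = 77.981.
The smallest integer n is 78.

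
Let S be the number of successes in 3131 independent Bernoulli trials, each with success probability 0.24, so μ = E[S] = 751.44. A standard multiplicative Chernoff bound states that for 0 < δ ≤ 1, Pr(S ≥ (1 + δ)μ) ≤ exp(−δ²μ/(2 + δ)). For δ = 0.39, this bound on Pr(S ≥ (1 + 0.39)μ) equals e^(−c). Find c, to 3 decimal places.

47.822

c = δ²μ/(2 + δ) = 0.39²·751.44/(2 + 0.39) = 47.8218.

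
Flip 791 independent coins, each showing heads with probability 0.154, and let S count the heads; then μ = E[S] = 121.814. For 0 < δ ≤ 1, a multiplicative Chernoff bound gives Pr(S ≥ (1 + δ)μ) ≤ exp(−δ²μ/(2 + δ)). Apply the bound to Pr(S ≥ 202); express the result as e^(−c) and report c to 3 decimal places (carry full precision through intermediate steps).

Write 202 = (1 + δ)μ, so δ = 202/121.814 − 1 = 0.6582659…
Then the exponent is δ²μ/(2 + δ) = (202 − μ)² / (μ·(2 + δ)) = 19.856444.

19.856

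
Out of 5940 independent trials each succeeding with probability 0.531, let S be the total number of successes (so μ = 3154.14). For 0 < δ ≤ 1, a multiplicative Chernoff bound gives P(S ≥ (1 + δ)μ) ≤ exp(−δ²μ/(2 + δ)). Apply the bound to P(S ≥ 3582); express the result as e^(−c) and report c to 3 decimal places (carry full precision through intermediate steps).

Write 3582 = (1 + δ)μ, so δ = 3582/3154.14 − 1 = 0.1356503…
Then the exponent is δ²μ/(2 + δ) = (3582 − μ)² / (μ·(2 + δ)) = 27.176421.

27.176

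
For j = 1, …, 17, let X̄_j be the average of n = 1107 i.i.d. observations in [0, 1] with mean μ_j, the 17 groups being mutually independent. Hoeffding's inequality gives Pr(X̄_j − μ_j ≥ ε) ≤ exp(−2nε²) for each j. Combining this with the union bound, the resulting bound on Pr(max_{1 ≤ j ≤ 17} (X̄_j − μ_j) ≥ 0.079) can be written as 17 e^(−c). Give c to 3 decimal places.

13.818

Union bound over the 17 events: Pr(max_{1 ≤ j ≤ 17} (X̄_j − μ_j) ≥ 0.079) ≤ 17·exp(−2nε²) = 17 exp(−2·1107·0.079²).
So c = 2·1107·0.079² = 13.8176.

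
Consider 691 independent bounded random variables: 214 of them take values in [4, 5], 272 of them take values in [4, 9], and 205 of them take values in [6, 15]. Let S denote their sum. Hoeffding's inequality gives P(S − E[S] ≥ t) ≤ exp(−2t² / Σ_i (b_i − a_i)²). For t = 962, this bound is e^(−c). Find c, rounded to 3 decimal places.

78.364

Σ(b_i − a_i)² = 214·1² + 272·5² + 205·9² = 23619.
c = 2t² / 23619 = 2·962² / 23619 = 78.3644.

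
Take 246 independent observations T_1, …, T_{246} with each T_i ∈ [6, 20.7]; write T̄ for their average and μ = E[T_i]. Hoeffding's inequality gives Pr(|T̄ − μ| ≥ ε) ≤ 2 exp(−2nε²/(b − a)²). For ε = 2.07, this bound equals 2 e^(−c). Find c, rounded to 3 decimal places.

9.756

c = 2nε²/(b − a)² = 2·246·2.07² / 14.7² = 9.7560.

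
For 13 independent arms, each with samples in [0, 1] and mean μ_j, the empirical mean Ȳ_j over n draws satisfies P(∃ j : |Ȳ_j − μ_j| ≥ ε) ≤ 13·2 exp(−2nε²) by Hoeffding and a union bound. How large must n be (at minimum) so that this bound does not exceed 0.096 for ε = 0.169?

Need 2·13·exp(−2nε²) ≤ 0.096, i.e. exp(−2nε²) ≤ 0.096/26.
So 2nε² ≥ ln(26/0.096) = 5.601504.
Hence n ≥ 5.601504/(2·0.169²) = 98.062.
The smallest integer n is 99.

99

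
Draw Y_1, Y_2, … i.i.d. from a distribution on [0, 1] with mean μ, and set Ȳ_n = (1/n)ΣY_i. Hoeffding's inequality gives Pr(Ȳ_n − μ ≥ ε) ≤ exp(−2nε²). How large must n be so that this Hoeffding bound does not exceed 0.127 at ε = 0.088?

134

Require exp(−2nε²) ≤ 0.127, i.e. 2nε² ≥ ln(1/0.127) = 2.063568.
So n ≥ 2.063568 / (2·0.088²) = 133.237.
The smallest integer n is 134.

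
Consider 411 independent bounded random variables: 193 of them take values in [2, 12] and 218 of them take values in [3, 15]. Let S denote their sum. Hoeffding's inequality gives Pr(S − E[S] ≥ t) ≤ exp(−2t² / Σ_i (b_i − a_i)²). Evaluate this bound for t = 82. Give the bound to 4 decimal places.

Σ(b_i − a_i)² = 193·10² + 218·12² = 50692.
Exponent = 2·82² / 50692 = 0.26529.
Bound = exp(−0.26529) = 0.76698.

0.7670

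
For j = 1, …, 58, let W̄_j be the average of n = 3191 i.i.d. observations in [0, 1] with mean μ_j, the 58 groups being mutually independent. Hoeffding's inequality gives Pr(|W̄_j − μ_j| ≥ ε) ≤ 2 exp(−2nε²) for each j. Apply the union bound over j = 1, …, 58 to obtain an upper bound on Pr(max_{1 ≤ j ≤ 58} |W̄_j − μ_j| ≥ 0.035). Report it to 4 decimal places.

Per-experiment Hoeffding bound: 2·exp(−2·3191·0.035²) = 2·exp(−7.81795) = 0.00080489.
Union bound over 58 events: 58·0.00080489 = 0.04668.

0.0467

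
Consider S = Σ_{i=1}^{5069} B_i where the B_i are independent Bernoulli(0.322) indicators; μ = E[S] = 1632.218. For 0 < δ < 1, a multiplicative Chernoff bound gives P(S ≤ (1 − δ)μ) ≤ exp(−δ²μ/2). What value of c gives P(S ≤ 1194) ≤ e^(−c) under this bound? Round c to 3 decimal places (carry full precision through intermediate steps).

58.826

Write 1194 = (1 − δ)μ, so δ = 1 − 1194/1632.218 = 0.2684801…
Then the exponent is δ²μ/2 = (μ − 1194)²/(2μ) = 58.826399.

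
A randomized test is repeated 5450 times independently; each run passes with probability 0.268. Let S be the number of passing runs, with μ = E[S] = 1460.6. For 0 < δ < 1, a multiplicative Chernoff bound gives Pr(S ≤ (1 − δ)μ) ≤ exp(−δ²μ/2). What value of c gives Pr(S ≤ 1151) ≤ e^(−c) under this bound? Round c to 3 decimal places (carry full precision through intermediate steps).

32.813

Write 1151 = (1 − δ)μ, so δ = 1 − 1151/1460.6 = 0.2119677…
Then the exponent is δ²μ/2 = (μ − 1151)²/(2μ) = 32.812598.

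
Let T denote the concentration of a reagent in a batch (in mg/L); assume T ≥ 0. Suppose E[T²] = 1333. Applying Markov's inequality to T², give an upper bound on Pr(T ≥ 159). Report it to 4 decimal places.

0.0527

Since T ≥ 0, the event {T ≥ 159} is the same as {T² ≥ 25281}.
Markov's inequality applied to T² gives Pr(T² ≥ 25281) ≤ E[T²]/25281 = 1333/25281 = 0.0527.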